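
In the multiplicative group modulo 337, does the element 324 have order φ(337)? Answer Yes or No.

φ(337) = 337 − 1 = 336 = 2^4 · 3 · 7.
Test 324^(336/q) mod 337 for each prime factor q of 336:
324^168 ≡ 1 (mod 337)  [q = 2: ≡ 1 ✗]
324^112 ≡ 128 (mod 337)  [q = 3: ≢ 1 ✓]
324^48 ≡ 295 (mod 337)  [q = 7: ≢ 1 ✓]
The check at q = 2 fails, so 324 generates a proper subgroup.

No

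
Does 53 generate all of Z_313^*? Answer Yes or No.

No

φ(313) = 313 − 1 = 312 = 2^3 · 3 · 13.
Test 53^(312/q) mod 313 for each prime factor q of 312:
53^156 ≡ 312 (mod 313)  [q = 2: ≢ 1 ✓]
53^104 ≡ 1 (mod 313)  [q = 3: ≡ 1 ✗]
53^24 ≡ 277 (mod 313)  [q = 13: ≢ 1 ✓]
53^104 ≡ 1 shows ord(53) | 104, strictly less than φ(313); not a primitive root.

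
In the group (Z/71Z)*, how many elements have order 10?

φ(71) = 71 − 1 = 70 = 2 · 5 · 7.
(Z/71Z)^× is cyclic (|G| = 70); a cyclic group of order m has exactly φ(d) elements of each order d | m, and none otherwise.
10 = 2 · 5 divides 70, and φ(10) = 4.

4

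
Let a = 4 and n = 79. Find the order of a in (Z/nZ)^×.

39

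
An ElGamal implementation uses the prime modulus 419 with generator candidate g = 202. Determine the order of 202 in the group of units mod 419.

ord(202) | φ(419) = 419 − 1 = 418 = 2 · 11 · 19.
Divisors of 418: 1, 2, 11, 19, 22, 38, 209, 418.
Test each divisor d:
202^1 ≡ 202
202^2 ≡ 161
202^11 ≡ 139
202^19 ≡ 348
202^22 ≡ 47
202^38 ≡ 13
202^209 ≡ 1
The smallest such exponent is 209, so the order of 202 is 209.

209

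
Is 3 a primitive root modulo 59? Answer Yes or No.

φ(59) = 59 − 1 = 58 = 2 · 29.
3 is a primitive root mod 59 iff 3^(φ(59)/q) ≢ 1 for every prime q | φ(59), i.e. q ∈ {2, 29}.
3^29 ≡ 1 (mod 59)  [q = 2: ≡ 1 ✗]
3^2 ≡ 9 (mod 59)  [q = 29: ≢ 1 ✓]
The check at q = 2 fails, so 3 generates a proper subgroup.

No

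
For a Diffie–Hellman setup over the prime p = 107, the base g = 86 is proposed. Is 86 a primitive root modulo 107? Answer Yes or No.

No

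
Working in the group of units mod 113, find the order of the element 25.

56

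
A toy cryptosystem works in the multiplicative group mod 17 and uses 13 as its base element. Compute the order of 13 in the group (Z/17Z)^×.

4

ord(13) | φ(17) = 17 − 1 = 16 = 2^4.
Divisors of 16: 1, 2, 4, 8, 16.
Test each divisor d:
13^1 ≡ 13
13^2 ≡ 16
13^4 ≡ 1
Therefore the multiplicative order of 13 modulo 17 is 4.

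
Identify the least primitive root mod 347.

φ(347) = 347 − 1 = 346 = 2 · 173.
Test candidates g = 2, 3, … against the prime factors q ∈ {2, 173} of φ(347): g is a generator iff g^(346/q) ≢ 1 for every such q.
g = 2: 2^173 ≡ 346; 2^2 ≡ 4 — none is 1, so 2 is a primitive root.
The smallest primitive root modulo 347 is 2.

2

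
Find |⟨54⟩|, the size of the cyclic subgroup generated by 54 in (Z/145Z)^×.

14

ord(54) | φ(145) = φ(5·29) = (5−1)·(29−1) = 4·28 = 112 = 2^4 · 7.
Divisors of 112: 1, 2, 4, 7, 8, 14, 16, 28, 56, 112.
Compute 54^d (mod 145) for the divisors d until we hit 1:
54^1 ≡ 54 (mod 145)
54^2 ≡ 16 (mod 145)
54^4 ≡ 111 (mod 145)
54^7 ≡ 59 (mod 145)
54^8 ≡ 141 (mod 145)
54^14 ≡ 1 (mod 145) ✓
The smallest such exponent is 14, so the order of 54 is 14.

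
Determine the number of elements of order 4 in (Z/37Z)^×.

φ(37) = 37 − 1 = 36 = 2^2 · 3^2.
Since (Z/37Z)^× is cyclic of order 36, the number of elements of order d is φ(d) when d | 36 and 0 otherwise.
4 = 2^2 divides 36, and φ(4) = 2.

2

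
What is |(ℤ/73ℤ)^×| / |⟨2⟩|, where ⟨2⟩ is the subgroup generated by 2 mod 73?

The order of 2 must divide φ(73) = 73 − 1 = 72 = 2^3 · 3^2.
Divisors of 72: 1, 2, 3, 4, 6, 8, 9, 12, 18, 24, 36, 72.
Evaluate successive powers at the divisors of 72:
2^1 ≡ 2 (mod 73)
2^2 ≡ 4 (mod 73)
2^3 ≡ 8 (mod 73)
2^4 ≡ 16 (mod 73)
2^6 ≡ 64 (mod 73)
2^8 ≡ 37 (mod 73)
2^9 ≡ 1 (mod 73) ✓
Thus |⟨2⟩| = ord(2) = 9.
[(Z/73Z)^× : ⟨2⟩] = 72/9 = 8.

8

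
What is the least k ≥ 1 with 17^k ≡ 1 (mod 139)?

138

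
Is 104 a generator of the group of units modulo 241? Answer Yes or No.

Yes

φ(241) = 241 − 1 = 240 = 2^4 · 3 · 5.
104 is a primitive root mod 241 iff 104^(φ(241)/q) ≢ 1 for every prime q | φ(241), i.e. q ∈ {2, 3, 5}.
104^120 ≡ 240 (mod 241)  [q = 2: ≢ 1 ✓]
104^80 ≡ 225 (mod 241)  [q = 3: ≢ 1 ✓]
104^48 ≡ 87 (mod 241)  [q = 5: ≢ 1 ✓]
None equal 1, so ord_241(104) = 240: 104 is a primitive root.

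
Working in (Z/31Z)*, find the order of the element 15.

The order of 15 must divide φ(31) = 31 − 1 = 30 = 2 · 3 · 5.
Divisors of 30: 1, 2, 3, 5, 6, 10, 15, 30.
Test each divisor d:
15^1 ≡ 15 (mod 31)
15^2 ≡ 8 (mod 31)
15^3 ≡ 27 (mod 31)
15^5 ≡ 30 (mod 31)
15^6 ≡ 16 (mod 31)
15^10 ≡ 1 (mod 31) ✓
So ord_31(15) = 10.

10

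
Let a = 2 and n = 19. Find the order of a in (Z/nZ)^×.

ord(2) | φ(19) = 19 − 1 = 18 = 2 · 3^2.
Divisors of 18: 1, 2, 3, 6, 9, 18.
Compute 2^d (mod 19) for the divisors d until we hit 1:
2^1 ≡ 2
2^2 ≡ 4
2^3 ≡ 8
2^6 ≡ 7
2^9 ≡ 18
2^18 ≡ 1
Therefore the multiplicative order of 2 modulo 19 is 18.

18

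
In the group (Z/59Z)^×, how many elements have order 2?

φ(59) = 59 − 1 = 58 = 2 · 29.
Since (Z/59Z)^× is cyclic of order 58, the number of elements of order d is φ(d) when d | 58 and 0 otherwise.
2 | 58, and φ(2) = 2 − 1 = 1.

1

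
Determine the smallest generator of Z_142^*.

φ(142) = φ(2)·φ(71) = 1·70 = 70 = 2 · 5 · 7.
Test candidates g = 2, 3, … against the prime factors q ∈ {2, 5, 7} of φ(142): g is a generator iff g^(70/q) ≢ 1 for every such q.
g = 2: gcd(2, 142) = 2 > 1, not a unit — skip.
g = 3: 3^35 ≡ 1 — hits 1, so not a primitive root.
g = 4: gcd(4, 142) = 2 > 1, not a unit — skip.
g = 5: 5^35 ≡ 1 — hits 1, so not a primitive root.
g = 6: gcd(6, 142) = 2 > 1, not a unit — skip.
g = 7: 7^35 ≡ 141; 7^14 ≡ 125; 7^10 ≡ 45 — none is 1, so 7 is a primitive root.
Hence the least primitive root of 142 is 7.

7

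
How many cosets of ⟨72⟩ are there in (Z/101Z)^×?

1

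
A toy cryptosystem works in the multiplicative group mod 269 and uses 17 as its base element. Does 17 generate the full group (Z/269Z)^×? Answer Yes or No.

Yes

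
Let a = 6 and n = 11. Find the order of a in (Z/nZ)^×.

10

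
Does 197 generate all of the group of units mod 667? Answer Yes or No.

No

667 = 23 · 29 is a product of two distinct odd primes, so (Z/667Z)^× ≅ (Z/23Z)^× × (Z/29Z)^× is not cyclic.
No primitive root modulo 667 exists; in particular 197 is not one.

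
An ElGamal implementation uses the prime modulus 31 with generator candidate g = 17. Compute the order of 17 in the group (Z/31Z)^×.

Since 17 ∈ (Z/31Z)^×, its order divides φ(31) = 31 − 1 = 30 = 2 · 3 · 5.
Divisors of 30: 1, 2, 3, 5, 6, 10, 15, 30.
Test each divisor d:
17^1 ≡ 17 (mod 31)
17^2 ≡ 10 (mod 31)
17^3 ≡ 15 (mod 31)
17^5 ≡ 26 (mod 31)
17^6 ≡ 8 (mod 31)
17^10 ≡ 25 (mod 31)
17^15 ≡ 30 (mod 31)
17^30 ≡ 1 (mod 31) ✓
Therefore the multiplicative order of 17 modulo 31 is 30.

30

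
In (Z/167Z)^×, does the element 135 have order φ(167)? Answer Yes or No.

φ(167) = 167 − 1 = 166 = 2 · 83.
Test 135^(166/q) mod 167 for each prime factor q of 166:
135^83 ≡ 166 (mod 167)  [q = 2: ≢ 1 ✓]
135^2 ≡ 22 (mod 167)  [q = 83: ≢ 1 ✓]
All checks pass, so 135 has order 166 and is a primitive root modulo 167.

Yes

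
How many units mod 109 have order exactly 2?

φ(109) = 109 − 1 = 108 = 2^2 · 3^3.
(Z/109Z)^× is cyclic (|G| = 108); a cyclic group of order m has exactly φ(d) elements of each order d | m, and none otherwise.
2 | 108, and φ(2) = 2 − 1 = 1.

1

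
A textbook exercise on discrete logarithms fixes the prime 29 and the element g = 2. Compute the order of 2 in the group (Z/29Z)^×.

28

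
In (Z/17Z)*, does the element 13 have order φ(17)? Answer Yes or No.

φ(17) = 17 − 1 = 16 = 2^4.
An element g generates (Z/17Z)^× iff g^(16/q) ≢ 1 (mod 17) for each prime q ∈ {2}.
13^8 ≡ 1 (mod 17)  [q = 2: ≡ 1 ✗]
Since 13^8 ≡ 1, the order of 13 divides 8 < 16, so 13 is not a primitive root.

No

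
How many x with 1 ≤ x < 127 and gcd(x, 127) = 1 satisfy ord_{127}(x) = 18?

6

φ(127) = 127 − 1 = 126 = 2 · 3^2 · 7.
In a cyclic group of order 126, there are φ(d) elements of order d for each divisor d of 126, and zero for non-divisors.
18 = 2 · 3^2 divides 126, and φ(18) = 6.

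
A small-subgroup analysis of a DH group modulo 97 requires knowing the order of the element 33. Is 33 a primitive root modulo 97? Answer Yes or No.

φ(97) = 97 − 1 = 96 = 2^5 · 3.
It suffices to check that the order of 33 is not a proper divisor of 96: compute 33^(96/q) for q ∈ {2, 3}.
33^48 ≡ 1 (mod 97)  [q = 2: ≡ 1 ✗]
33^32 ≡ 1 (mod 97)  [q = 3: ≡ 1 ✗]
33^48 ≡ 1 shows ord(33) | 48, strictly less than φ(97); not a primitive root.

No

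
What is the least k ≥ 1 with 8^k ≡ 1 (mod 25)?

20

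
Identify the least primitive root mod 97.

φ(97) = 97 − 1 = 96 = 2^5 · 3.
Test candidates g = 2, 3, … against the prime factors q ∈ {2, 3} of φ(97): g is a generator iff g^(96/q) ≢ 1 for every such q.
g = 2: 2^48 ≡ 1 — hits 1, so not a primitive root.
g = 3: 3^48 ≡ 1 — hits 1, so not a primitive root.
g = 4: 4^48 ≡ 1 — hits 1, so not a primitive root.
g = 5: 5^48 ≡ 96; 5^32 ≡ 35 — none is 1, so 5 is a primitive root.
The smallest primitive root modulo 97 is 5.

5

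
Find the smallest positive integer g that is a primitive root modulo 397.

φ(397) = 397 − 1 = 396 = 2^2 · 3^2 · 11.
Test candidates g = 2, 3, … against the prime factors q ∈ {2, 3, 11} of φ(397): g is a generator iff g^(396/q) ≢ 1 for every such q.
g = 2: 2^198 ≡ 396; 2^132 ≡ 1 — hits 1, so not a primitive root.
g = 3: 3^198 ≡ 1 — hits 1, so not a primitive root.
g = 4: 4^198 ≡ 1 — hits 1, so not a primitive root.
g = 5: 5^198 ≡ 396; 5^132 ≡ 362; 5^36 ≡ 290 — none is 1, so 5 is a primitive root.
So 5 is the smallest generator of (Z/397Z)^×.

5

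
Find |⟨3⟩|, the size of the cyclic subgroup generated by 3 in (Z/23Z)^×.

11

By Lagrange's theorem, ord_23(3) divides φ(23) = 23 − 1 = 22 = 2 · 11.
Divisors of 22: 1, 2, 11, 22.
Check 3^d mod 23 for each divisor in increasing order:
3^1 ≡ 3 (mod 23)
3^2 ≡ 9 (mod 23)
3^11 ≡ 1 (mod 23) ✓
Therefore the multiplicative order of 3 modulo 23 is 11.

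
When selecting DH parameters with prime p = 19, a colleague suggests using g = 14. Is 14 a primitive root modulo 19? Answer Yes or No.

φ(19) = 19 − 1 = 18 = 2 · 3^2.
Test 14^(18/q) mod 19 for each prime factor q of 18:
14^9 ≡ 18 (mod 19)  [q = 2: ≢ 1 ✓]
14^6 ≡ 7 (mod 19)  [q = 3: ≢ 1 ✓]
Every test exponent gives a nontrivial residue, hence 14 generates the full group.

Yes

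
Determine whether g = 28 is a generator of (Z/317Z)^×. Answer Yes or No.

No

φ(317) = 317 − 1 = 316 = 2^2 · 79.
28 is a primitive root mod 317 iff 28^(φ(317)/q) ≢ 1 for every prime q | φ(317), i.e. q ∈ {2, 79}.
28^158 ≡ 1 (mod 317)  [q = 2: ≡ 1 ✗]
28^4 ≡ 310 (mod 317)  [q = 79: ≢ 1 ✓]
28^158 ≡ 1 shows ord(28) | 158, strictly less than φ(317); not a primitive root.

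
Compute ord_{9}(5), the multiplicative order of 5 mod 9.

Since 5 ∈ (Z/9Z)^×, its order divides φ(9) = φ(3^2) = 3·(3−1) = 6 = 2 · 3.
Divisors of 6: 1, 2, 3, 6.
Check 5^d mod 9 for each divisor in increasing order:
5^1 ≡ 5
5^2 ≡ 7
5^3 ≡ 8
5^6 ≡ 1
So ord_9(5) = 6.

6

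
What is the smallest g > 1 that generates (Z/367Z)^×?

φ(367) = 367 − 1 = 366 = 2 · 3 · 61.
Test candidates g = 2, 3, … against the prime factors q ∈ {2, 3, 61} of φ(367): g is a generator iff g^(366/q) ≢ 1 for every such q.
g = 2: 2^183 ≡ 1 — hits 1, so not a primitive root.
g = 3: 3^183 ≡ 366; 3^122 ≡ 1 — hits 1, so not a primitive root.
g = 4: 4^183 ≡ 1 — hits 1, so not a primitive root.
g = 5: 5^183 ≡ 366; 5^122 ≡ 1 — hits 1, so not a primitive root.
g = 6: 6^183 ≡ 366; 6^122 ≡ 283; 6^6 ≡ 47 — none is 1, so 6 is a primitive root.
Hence the least primitive root of 367 is 6.

6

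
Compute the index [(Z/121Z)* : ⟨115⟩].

2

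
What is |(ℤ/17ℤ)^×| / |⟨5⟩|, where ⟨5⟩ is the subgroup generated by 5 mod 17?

ord(5) | φ(17) = 17 − 1 = 16 = 2^4.
Divisors of 16: 1, 2, 4, 8, 16.
Check 5^d mod 17 for each divisor in increasing order:
5^1 ≡ 5 (mod 17)
5^2 ≡ 8 (mod 17)
5^4 ≡ 13 (mod 17)
5^8 ≡ 16 (mod 17)
5^16 ≡ 1 (mod 17) ✓
So ord_17(5) = 16, hence |⟨5⟩| = 16.
The index is φ(17) / ord(5) = 16 / 16 = 1.

1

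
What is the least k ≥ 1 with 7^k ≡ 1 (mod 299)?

132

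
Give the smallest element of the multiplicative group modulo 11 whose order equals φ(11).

φ(11) = 11 − 1 = 10 = 2 · 5.
Test candidates g = 2, 3, … against the prime factors q ∈ {2, 5} of φ(11): g is a generator iff g^(10/q) ≢ 1 for every such q.
g = 2: 2^5 ≡ 10; 2^2 ≡ 4 — none is 1, so 2 is a primitive root.
The smallest primitive root modulo 11 is 2.

2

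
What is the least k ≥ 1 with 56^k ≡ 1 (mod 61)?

The order of 56 must divide φ(61) = 61 − 1 = 60 = 2^2 · 3 · 5.
Divisors of 60: 1, 2, 3, 4, 5, 6, 10, 12, 15, 20, 30, 60.
Compute 56^d (mod 61) for the divisors d until we hit 1:
56^1 ≡ 56 (mod 61)
56^2 ≡ 25 (mod 61)
56^3 ≡ 58 (mod 61)
56^4 ≡ 15 (mod 61)
56^5 ≡ 47 (mod 61)
56^6 ≡ 9 (mod 61)
56^10 ≡ 13 (mod 61)
56^12 ≡ 20 (mod 61)
56^15 ≡ 1 (mod 61) ✓
Hence ord(56) = 15.

15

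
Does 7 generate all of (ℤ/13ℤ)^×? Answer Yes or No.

Yes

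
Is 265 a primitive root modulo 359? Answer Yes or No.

Yes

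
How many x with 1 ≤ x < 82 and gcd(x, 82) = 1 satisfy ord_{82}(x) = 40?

φ(82) = φ(2)·φ(41) = 1·40 = 40 = 2^3 · 5.
(Z/82Z)^× is cyclic (|G| = 40); a cyclic group of order m has exactly φ(d) elements of each order d | m, and none otherwise.
40 = 2^3 · 5 divides 40, and φ(40) = 16.

16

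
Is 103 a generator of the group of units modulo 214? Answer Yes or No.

φ(214) = φ(2)·φ(107) = 1·106 = 106 = 2 · 53.
Test 103^(106/q) mod 214 for each prime factor q of 106:
103^53 ≡ 213 (mod 214)  [q = 2: ≢ 1 ✓]
103^2 ≡ 123 (mod 214)  [q = 53: ≢ 1 ✓]
All checks pass, so 103 has order 106 and is a primitive root modulo 214.

Yes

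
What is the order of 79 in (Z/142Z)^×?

By Lagrange's theorem, ord_142(79) divides φ(142) = φ(2)·φ(71) = 1·70 = 70 = 2 · 5 · 7.
Divisors of 70: 1, 2, 5, 7, 10, 14, 35, 70.
Evaluate successive powers at the divisors of 70:
79^1 ≡ 79
79^2 ≡ 135
79^5 ≡ 37
79^7 ≡ 25
79^10 ≡ 91
79^14 ≡ 57
79^35 ≡ 1
Hence ord(79) = 35.

35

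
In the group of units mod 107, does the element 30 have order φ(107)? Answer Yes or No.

No

φ(107) = 107 − 1 = 106 = 2 · 53.
Test 30^(106/q) mod 107 for each prime factor q of 106:
30^53 ≡ 1 (mod 107)  [q = 2: ≡ 1 ✗]
30^2 ≡ 44 (mod 107)  [q = 53: ≢ 1 ✓]
The check at q = 2 fails, so 30 generates a proper subgroup.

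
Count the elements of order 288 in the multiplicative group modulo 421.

0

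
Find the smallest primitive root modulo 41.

6

φ(41) = 41 − 1 = 40 = 2^3 · 5.
g is a primitive root iff g^(40/q) ≢ 1 (mod 41) for each prime q ∈ {2, 5}.
g = 2: 2^20 ≡ 1 — hits 1, so not a primitive root.
g = 3: 3^20 ≡ 40; 3^8 ≡ 1 — hits 1, so not a primitive root.
g = 4: 4^20 ≡ 1 — hits 1, so not a primitive root.
g = 5: 5^20 ≡ 1 — hits 1, so not a primitive root.
g = 6: 6^20 ≡ 40; 6^8 ≡ 10 — none is 1, so 6 is a primitive root.
Hence the least primitive root of 41 is 6.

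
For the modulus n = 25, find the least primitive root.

φ(25) = φ(5^2) = 5·(5−1) = 20 = 2^2 · 5.
g is a primitive root iff g^(20/q) ≢ 1 (mod 25) for each prime q ∈ {2, 5}.
g = 2: 2^10 ≡ 24; 2^4 ≡ 16 — none is 1, so 2 is a primitive root.
So 2 is the smallest generator of (Z/25Z)^×.

2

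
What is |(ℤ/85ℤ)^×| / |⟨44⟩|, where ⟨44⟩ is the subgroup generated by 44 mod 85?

4

ord(44) | φ(85) = φ(5·17) = (5−1)·(17−1) = 4·16 = 64 = 2^6.
Divisors of 64: 1, 2, 4, 8, 16, 32, 64.
Compute 44^d (mod 85) for the divisors d until we hit 1:
44^1 ≡ 44 (mod 85)
44^2 ≡ 66 (mod 85)
44^4 ≡ 21 (mod 85)
44^8 ≡ 16 (mod 85)
44^16 ≡ 1 (mod 85) ✓
The order of 44 is 16, so the subgroup it generates has 16 elements.
[(Z/85Z)^× : ⟨44⟩] = 64/16 = 4.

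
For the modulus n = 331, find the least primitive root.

φ(331) = 331 − 1 = 330 = 2 · 3 · 5 · 11.
Test candidates g = 2, 3, … against the prime factors q ∈ {2, 3, 5, 11} of φ(331): g is a generator iff g^(330/q) ≢ 1 for every such q.
g = 2: 2^165 ≡ 330; 2^110 ≡ 299; 2^66 ≡ 64; 2^30 ≡ 1 — hits 1, so not a primitive root.
g = 3: 3^165 ≡ 330; 3^110 ≡ 299; 3^66 ≡ 64; 3^30 ≡ 270 — none is 1, so 3 is a primitive root.
Hence the least primitive root of 331 is 3.

3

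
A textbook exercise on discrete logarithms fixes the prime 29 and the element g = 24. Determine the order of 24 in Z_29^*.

7

ord(24) | φ(29) = 29 − 1 = 28 = 2^2 · 7.
Divisors of 28: 1, 2, 4, 7, 14, 28.
Test each divisor d:
24^1 ≡ 24 (mod 29)
24^2 ≡ 25 (mod 29)
24^4 ≡ 16 (mod 29)
24^7 ≡ 1 (mod 29) ✓
So ord_29(24) = 7.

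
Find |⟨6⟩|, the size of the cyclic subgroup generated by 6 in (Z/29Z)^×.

14

Since 6 ∈ (Z/29Z)^×, its order divides φ(29) = 29 − 1 = 28 = 2^2 · 7.
Divisors of 28: 1, 2, 4, 7, 14, 28.
Evaluate successive powers at the divisors of 28:
6^1 ≡ 6
6^2 ≡ 7
6^4 ≡ 20
6^7 ≡ 28
6^14 ≡ 1
So ord_29(6) = 14.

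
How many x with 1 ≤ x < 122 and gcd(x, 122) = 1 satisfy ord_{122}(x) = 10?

φ(122) = φ(2)·φ(61) = 1·60 = 60 = 2^2 · 3 · 5.
In a cyclic group of order 60, there are φ(d) elements of order d for each divisor d of 60, and zero for non-divisors.
10 = 2 · 5 divides 60, and φ(10) = 4.

4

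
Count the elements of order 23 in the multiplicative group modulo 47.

22

φ(47) = 47 − 1 = 46 = 2 · 23.
(Z/47Z)^× is cyclic (|G| = 46); a cyclic group of order m has exactly φ(d) elements of each order d | m, and none otherwise.
23 | 46, and φ(23) = 23 − 1 = 22.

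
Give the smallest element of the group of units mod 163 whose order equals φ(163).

2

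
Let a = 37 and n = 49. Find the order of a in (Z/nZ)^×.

21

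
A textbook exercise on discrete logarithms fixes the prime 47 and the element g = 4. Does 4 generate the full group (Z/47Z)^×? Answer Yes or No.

φ(47) = 47 − 1 = 46 = 2 · 23.
It suffices to check that the order of 4 is not a proper divisor of 46: compute 4^(46/q) for q ∈ {2, 23}.
4^23 ≡ 1 (mod 47)  [q = 2: ≡ 1 ✗]
4^2 ≡ 16 (mod 47)  [q = 23: ≢ 1 ✓]
Since 4^23 ≡ 1, the order of 4 divides 23 < 46, so 4 is not a primitive root.

No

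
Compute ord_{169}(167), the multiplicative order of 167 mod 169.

Since 167 ∈ (Z/169Z)^×, its order divides φ(169) = φ(13^2) = 13·(13−1) = 156 = 2^2 · 3 · 13.
Divisors of 156: 1, 2, 3, 4, 6, 12, 13, 26, 39, 52, 78, 156.
Check 167^d mod 169 for each divisor in increasing order:
167^1 ≡ 167 (mod 169)
167^2 ≡ 4 (mod 169)
167^3 ≡ 161 (mod 169)
167^4 ≡ 16 (mod 169)
167^6 ≡ 64 (mod 169)
167^12 ≡ 40 (mod 169)
167^13 ≡ 89 (mod 169)
167^26 ≡ 147 (mod 169)
167^39 ≡ 70 (mod 169)
167^52 ≡ 146 (mod 169)
167^78 ≡ 168 (mod 169)
167^156 ≡ 1 (mod 169) ✓
The smallest such exponent is 156, so the order of 167 is 156.

156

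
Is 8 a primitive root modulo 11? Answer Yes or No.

φ(11) = 11 − 1 = 10 = 2 · 5.
Test 8^(10/q) mod 11 for each prime factor q of 10:
8^5 ≡ 10 (mod 11)  [q = 2: ≢ 1 ✓]
8^2 ≡ 9 (mod 11)  [q = 5: ≢ 1 ✓]
All checks pass, so 8 has order 10 and is a primitive root modulo 11.

Yes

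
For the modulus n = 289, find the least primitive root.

3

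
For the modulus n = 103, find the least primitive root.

φ(103) = 103 − 1 = 102 = 2 · 3 · 17.
Test candidates g = 2, 3, … against the prime factors q ∈ {2, 3, 17} of φ(103): g is a generator iff g^(102/q) ≢ 1 for every such q.
g = 2: 2^51 ≡ 1 — hits 1, so not a primitive root.
g = 3: 3^51 ≡ 102; 3^34 ≡ 1 — hits 1, so not a primitive root.
g = 4: 4^51 ≡ 1 — hits 1, so not a primitive root.
g = 5: 5^51 ≡ 102; 5^34 ≡ 56; 5^6 ≡ 72 — none is 1, so 5 is a primitive root.
So 5 is the smallest generator of (Z/103Z)^×.

5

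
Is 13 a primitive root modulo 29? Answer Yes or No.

No

φ(29) = 29 − 1 = 28 = 2^2 · 7.
13 is a primitive root mod 29 iff 13^(φ(29)/q) ≢ 1 for every prime q | φ(29), i.e. q ∈ {2, 7}.
13^14 ≡ 1 (mod 29)  [q = 2: ≡ 1 ✗]
13^4 ≡ 25 (mod 29)  [q = 7: ≢ 1 ✓]
Since 13^14 ≡ 1, the order of 13 divides 14 < 28, so 13 is not a primitive root.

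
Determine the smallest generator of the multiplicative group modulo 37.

2

φ(37) = 37 − 1 = 36 = 2^2 · 3^2.
Test candidates g = 2, 3, … against the prime factors q ∈ {2, 3} of φ(37): g is a generator iff g^(36/q) ≢ 1 for every such q.
g = 2: 2^18 ≡ 36; 2^12 ≡ 26 — none is 1, so 2 is a primitive root.
The smallest primitive root modulo 37 is 2.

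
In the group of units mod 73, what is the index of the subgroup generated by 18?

4

The order of 18 must divide φ(73) = 73 − 1 = 72 = 2^3 · 3^2.
Divisors of 72: 1, 2, 3, 4, 6, 8, 9, 12, 18, 24, 36, 72.
Test each divisor d:
18^1 ≡ 18 (mod 73)
18^2 ≡ 32 (mod 73)
18^3 ≡ 65 (mod 73)
18^4 ≡ 2 (mod 73)
18^6 ≡ 64 (mod 73)
18^8 ≡ 4 (mod 73)
18^9 ≡ 72 (mod 73)
18^12 ≡ 8 (mod 73)
18^18 ≡ 1 (mod 73) ✓
So ord_73(18) = 18, hence |⟨18⟩| = 18.
The index is φ(73) / ord(18) = 72 / 18 = 4.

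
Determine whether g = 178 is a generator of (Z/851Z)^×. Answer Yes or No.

No

851 = 23 · 37 is a product of two distinct odd primes, so (Z/851Z)^× ≅ (Z/23Z)^× × (Z/37Z)^× is not cyclic.
No primitive root modulo 851 exists; in particular 178 is not one.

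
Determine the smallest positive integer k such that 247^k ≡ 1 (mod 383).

Since 247 ∈ (Z/383Z)^×, its order divides φ(383) = 383 − 1 = 382 = 2 · 191.
Divisors of 382: 1, 2, 191, 382.
Compute 247^d (mod 383) for the divisors d until we hit 1:
247^1 ≡ 247
247^2 ≡ 112
247^191 ≡ 382
247^382 ≡ 1
So ord_383(247) = 382.

382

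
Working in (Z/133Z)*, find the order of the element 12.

The order of 12 must divide φ(133) = φ(7·19) = (7−1)·(19−1) = 6·18 = 108 = 2^2 · 3^3.
Divisors of 108: 1, 2, 3, 4, 6, 9, 12, 18, 27, 36, 54, 108.
Test each divisor d:
12^1 ≡ 12
12^2 ≡ 11
12^3 ≡ 132
12^4 ≡ 121
12^6 ≡ 1
Hence ord(12) = 6.

6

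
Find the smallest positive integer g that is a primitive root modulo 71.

7

φ(71) = 71 − 1 = 70 = 2 · 5 · 7.
g is a primitive root iff g^(70/q) ≢ 1 (mod 71) for each prime q ∈ {2, 5, 7}.
g = 2: 2^35 ≡ 1 — hits 1, so not a primitive root.
g = 3: 3^35 ≡ 1 — hits 1, so not a primitive root.
g = 4: 4^35 ≡ 1 — hits 1, so not a primitive root.
g = 5: 5^35 ≡ 1 — hits 1, so not a primitive root.
g = 6: 6^35 ≡ 1 — hits 1, so not a primitive root.
g = 7: 7^35 ≡ 70; 7^14 ≡ 54; 7^10 ≡ 45 — none is 1, so 7 is a primitive root.
So 7 is the smallest generator of (Z/71Z)^×.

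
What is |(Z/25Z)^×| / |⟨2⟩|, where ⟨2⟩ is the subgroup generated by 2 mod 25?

1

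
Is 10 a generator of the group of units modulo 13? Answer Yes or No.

No

φ(13) = 13 − 1 = 12 = 2^2 · 3.
Test 10^(12/q) mod 13 for each prime factor q of 12:
10^6 ≡ 1 (mod 13)  [q = 2: ≡ 1 ✗]
10^4 ≡ 3 (mod 13)  [q = 3: ≢ 1 ✓]
The check at q = 2 fails, so 10 generates a proper subgroup.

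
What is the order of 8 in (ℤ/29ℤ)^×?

The order of 8 must divide φ(29) = 29 − 1 = 28 = 2^2 · 7.
Divisors of 28: 1, 2, 4, 7, 14, 28.
Evaluate successive powers at the divisors of 28:
8^1 ≡ 8 (mod 29)
8^2 ≡ 6 (mod 29)
8^4 ≡ 7 (mod 29)
8^7 ≡ 17 (mod 29)
8^14 ≡ 28 (mod 29)
8^28 ≡ 1 (mod 29) ✓
So ord_29(8) = 28.

28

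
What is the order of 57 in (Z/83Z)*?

82

By Lagrange's theorem, ord_83(57) divides φ(83) = 83 − 1 = 82 = 2 · 41.
Divisors of 82: 1, 2, 41, 82.
Test each divisor d:
57^1 ≡ 57
57^2 ≡ 12
57^41 ≡ 82
57^82 ≡ 1
The smallest such exponent is 82, so the order of 57 is 82.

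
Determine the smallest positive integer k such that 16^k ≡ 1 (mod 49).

21

By Lagrange's theorem, ord_49(16) divides φ(49) = φ(7^2) = 7·(7−1) = 42 = 2 · 3 · 7.
Divisors of 42: 1, 2, 3, 6, 7, 14, 21, 42.
Test each divisor d:
16^1 ≡ 16
16^2 ≡ 11
16^3 ≡ 29
16^6 ≡ 8
16^7 ≡ 30
16^14 ≡ 18
16^21 ≡ 1
Hence ord(16) = 21.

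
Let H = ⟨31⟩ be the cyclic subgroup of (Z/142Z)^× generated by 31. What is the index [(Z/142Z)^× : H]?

1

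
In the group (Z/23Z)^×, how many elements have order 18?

φ(23) = 23 − 1 = 22 = 2 · 11.
In a cyclic group of order 22, there are φ(d) elements of order d for each divisor d of 22, and zero for non-divisors.
Since 18 ∤ 22, the count is 0.

0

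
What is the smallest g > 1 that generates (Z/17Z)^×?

3

φ(17) = 17 − 1 = 16 = 2^4.
g is a primitive root iff g^(16/q) ≢ 1 (mod 17) for each prime q ∈ {2}.
g = 2: 2^8 ≡ 1 — hits 1, so not a primitive root.
g = 3: 3^8 ≡ 16 — none is 1, so 3 is a primitive root.
The smallest primitive root modulo 17 is 3.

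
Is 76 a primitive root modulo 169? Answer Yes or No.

Yes

φ(169) = φ(13^2) = 13·(13−1) = 156 = 2^2 · 3 · 13.
Test 76^(156/q) mod 169 for each prime factor q of 156:
76^78 ≡ 168 (mod 169)  [q = 2: ≢ 1 ✓]
76^52 ≡ 146 (mod 169)  [q = 3: ≢ 1 ✓]
76^12 ≡ 79 (mod 169)  [q = 13: ≢ 1 ✓]
All checks pass, so 76 has order 156 and is a primitive root modulo 169.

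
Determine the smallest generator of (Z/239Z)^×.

7

φ(239) = 239 − 1 = 238 = 2 · 7 · 17.
Test candidates g = 2, 3, … against the prime factors q ∈ {2, 7, 17} of φ(239): g is a generator iff g^(238/q) ≢ 1 for every such q.
g = 2: 2^119 ≡ 1 — hits 1, so not a primitive root.
g = 3: 3^119 ≡ 1 — hits 1, so not a primitive root.
g = 4: 4^119 ≡ 1 — hits 1, so not a primitive root.
g = 5: 5^119 ≡ 1 — hits 1, so not a primitive root.
g = 6: 6^119 ≡ 1 — hits 1, so not a primitive root.
g = 7: 7^119 ≡ 238; 7^34 ≡ 24; 7^14 ≡ 211 — none is 1, so 7 is a primitive root.
So 7 is the smallest generator of (Z/239Z)^×.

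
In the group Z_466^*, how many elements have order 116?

φ(466) = φ(2)·φ(233) = 1·232 = 232 = 2^3 · 29.
(Z/466Z)^× is cyclic (|G| = 232); a cyclic group of order m has exactly φ(d) elements of each order d | m, and none otherwise.
116 = 2^2 · 29 divides 232, and φ(116) = 56.

56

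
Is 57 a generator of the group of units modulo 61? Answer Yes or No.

φ(61) = 61 − 1 = 60 = 2^2 · 3 · 5.
Test 57^(60/q) mod 61 for each prime factor q of 60:
57^30 ≡ 1 (mod 61)  [q = 2: ≡ 1 ✗]
57^20 ≡ 13 (mod 61)  [q = 3: ≢ 1 ✓]
57^12 ≡ 20 (mod 61)  [q = 5: ≢ 1 ✓]
57^30 ≡ 1 shows ord(57) | 30, strictly less than φ(61); not a primitive root.

No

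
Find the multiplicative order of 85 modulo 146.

36

ord(85) | φ(146) = φ(2)·φ(73) = 1·72 = 72 = 2^3 · 3^2.
Divisors of 72: 1, 2, 3, 4, 6, 8, 9, 12, 18, 24, 36, 72.
Test each divisor d:
85^1 ≡ 85
85^2 ≡ 71
85^3 ≡ 49
85^4 ≡ 77
85^6 ≡ 65
85^8 ≡ 89
85^9 ≡ 119
85^12 ≡ 137
85^18 ≡ 145
85^24 ≡ 81
85^36 ≡ 1
The smallest such exponent is 36, so the order of 85 is 36.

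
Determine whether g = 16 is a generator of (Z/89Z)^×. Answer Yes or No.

No

φ(89) = 89 − 1 = 88 = 2^3 · 11.
It suffices to check that the order of 16 is not a proper divisor of 88: compute 16^(88/q) for q ∈ {2, 11}.
16^44 ≡ 1 (mod 89)  [q = 2: ≡ 1 ✗]
16^8 ≡ 45 (mod 89)  [q = 11: ≢ 1 ✓]
16^44 ≡ 1 shows ord(16) | 44, strictly less than φ(89); not a primitive root.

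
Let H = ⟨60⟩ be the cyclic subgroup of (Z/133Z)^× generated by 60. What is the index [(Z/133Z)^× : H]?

6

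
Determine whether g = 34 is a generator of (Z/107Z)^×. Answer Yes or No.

No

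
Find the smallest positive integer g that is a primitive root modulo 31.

3

φ(31) = 31 − 1 = 30 = 2 · 3 · 5.
g is a primitive root iff g^(30/q) ≢ 1 (mod 31) for each prime q ∈ {2, 3, 5}.
g = 2: 2^15 ≡ 1 — hits 1, so not a primitive root.
g = 3: 3^15 ≡ 30; 3^10 ≡ 25; 3^6 ≡ 16 — none is 1, so 3 is a primitive root.
Hence the least primitive root of 31 is 3.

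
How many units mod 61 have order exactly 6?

2

φ(61) = 61 − 1 = 60 = 2^2 · 3 · 5.
Since (Z/61Z)^× is cyclic of order 60, the number of elements of order d is φ(d) when d | 60 and 0 otherwise.
6 = 2 · 3 divides 60, and φ(6) = 2.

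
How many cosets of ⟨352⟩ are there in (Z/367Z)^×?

3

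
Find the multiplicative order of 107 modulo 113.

By Lagrange's theorem, ord_113(107) divides φ(113) = 113 − 1 = 112 = 2^4 · 7.
Divisors of 112: 1, 2, 4, 7, 8, 14, 16, 28, 56, 112.
Evaluate successive powers at the divisors of 112:
107^1 ≡ 107 (mod 113)
107^2 ≡ 36 (mod 113)
107^4 ≡ 53 (mod 113)
107^7 ≡ 78 (mod 113)
107^8 ≡ 97 (mod 113)
107^14 ≡ 95 (mod 113)
107^16 ≡ 30 (mod 113)
107^28 ≡ 98 (mod 113)
107^56 ≡ 112 (mod 113)
107^112 ≡ 1 (mod 113) ✓
So ord_113(107) = 112.

112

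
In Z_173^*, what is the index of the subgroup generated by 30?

1

The order of 30 must divide φ(173) = 173 − 1 = 172 = 2^2 · 43.
Divisors of 172: 1, 2, 4, 43, 86, 172.
Check 30^d mod 173 for each divisor in increasing order:
30^1 ≡ 30
30^2 ≡ 35
30^4 ≡ 14
30^43 ≡ 93
30^86 ≡ 172
30^172 ≡ 1
The order of 30 is 172, so the subgroup it generates has 172 elements.
[(Z/173Z)^× : ⟨30⟩] = 172/172 = 1.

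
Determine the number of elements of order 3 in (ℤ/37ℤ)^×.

2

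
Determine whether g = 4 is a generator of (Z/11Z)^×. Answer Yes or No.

φ(11) = 11 − 1 = 10 = 2 · 5.
It suffices to check that the order of 4 is not a proper divisor of 10: compute 4^(10/q) for q ∈ {2, 5}.
4^5 ≡ 1 (mod 11)  [q = 2: ≡ 1 ✗]
4^2 ≡ 5 (mod 11)  [q = 5: ≢ 1 ✓]
Since 4^5 ≡ 1, the order of 4 divides 5 < 10, so 4 is not a primitive root.

No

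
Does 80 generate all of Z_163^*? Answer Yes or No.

Yes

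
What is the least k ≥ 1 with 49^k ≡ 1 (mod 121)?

55

The order of 49 must divide φ(121) = φ(11^2) = 11·(11−1) = 110 = 2 · 5 · 11.
Divisors of 110: 1, 2, 5, 10, 11, 22, 55, 110.
Evaluate successive powers at the divisors of 110:
49^1 ≡ 49 (mod 121)
49^2 ≡ 102 (mod 121)
49^5 ≡ 23 (mod 121)
49^10 ≡ 45 (mod 121)
49^11 ≡ 27 (mod 121)
49^22 ≡ 3 (mod 121)
49^55 ≡ 1 (mod 121) ✓
The smallest such exponent is 55, so the order of 49 is 55.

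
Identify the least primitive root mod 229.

6

φ(229) = 229 − 1 = 228 = 2^2 · 3 · 19.
Test candidates g = 2, 3, … against the prime factors q ∈ {2, 3, 19} of φ(229): g is a generator iff g^(228/q) ≢ 1 for every such q.
g = 2: 2^114 ≡ 228; 2^76 ≡ 1 — hits 1, so not a primitive root.
g = 3: 3^114 ≡ 1 — hits 1, so not a primitive root.
g = 4: 4^114 ≡ 1 — hits 1, so not a primitive root.
g = 5: 5^114 ≡ 1 — hits 1, so not a primitive root.
g = 6: 6^114 ≡ 228; 6^76 ≡ 134; 6^12 ≡ 165 — none is 1, so 6 is a primitive root.
The smallest primitive root modulo 229 is 6.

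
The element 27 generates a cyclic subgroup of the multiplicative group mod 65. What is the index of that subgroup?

12

The order of 27 must divide φ(65) = φ(5·13) = (5−1)·(13−1) = 4·12 = 48 = 2^4 · 3.
Divisors of 48: 1, 2, 3, 4, 6, 8, 12, 16, 24, 48.
Check 27^d mod 65 for each divisor in increasing order:
27^1 ≡ 27 (mod 65)
27^2 ≡ 14 (mod 65)
27^3 ≡ 53 (mod 65)
27^4 ≡ 1 (mod 65) ✓
So ord_65(27) = 4, hence |⟨27⟩| = 4.
The index is φ(65) / ord(27) = 48 / 4 = 12.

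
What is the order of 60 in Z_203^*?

84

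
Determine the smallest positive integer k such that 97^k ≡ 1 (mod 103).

The order of 97 must divide φ(103) = 103 − 1 = 102 = 2 · 3 · 17.
Divisors of 102: 1, 2, 3, 6, 17, 34, 51, 102.
Compute 97^d (mod 103) for the divisors d until we hit 1:
97^1 ≡ 97
97^2 ≡ 36
97^3 ≡ 93
97^6 ≡ 100
97^17 ≡ 56
97^34 ≡ 46
97^51 ≡ 1
So ord_103(97) = 51.

51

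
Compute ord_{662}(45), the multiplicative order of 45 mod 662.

ord(45) | φ(662) = φ(2)·φ(331) = 1·330 = 330 = 2 · 3 · 5 · 11.
Divisors of 330: 1, 2, 3, 5, 6, 10, 11, 15, 22, 30, 33, 55, 66, 110, 165, 330.
Evaluate successive powers at the divisors of 330:
45^1 ≡ 45
45^2 ≡ 39
45^3 ≡ 431
45^5 ≡ 259
45^6 ≡ 401
45^10 ≡ 219
45^11 ≡ 587
45^15 ≡ 451
45^22 ≡ 329
45^30 ≡ 167
45^33 ≡ 481
45^55 ≡ 31
45^66 ≡ 323
45^110 ≡ 299
45^165 ≡ 1
Hence ord(45) = 165.

165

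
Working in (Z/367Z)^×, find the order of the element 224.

183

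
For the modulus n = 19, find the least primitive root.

2

φ(19) = 19 − 1 = 18 = 2 · 3^2.
g is a primitive root iff g^(18/q) ≢ 1 (mod 19) for each prime q ∈ {2, 3}.
g = 2: 2^9 ≡ 18; 2^6 ≡ 7 — none is 1, so 2 is a primitive root.
Hence the least primitive root of 19 is 2.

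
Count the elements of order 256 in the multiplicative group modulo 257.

φ(257) = 257 − 1 = 256 = 2^8.
In a cyclic group of order 256, there are φ(d) elements of order d for each divisor d of 256, and zero for non-divisors.
256 = 2^8 divides 256, and φ(256) = 128.

128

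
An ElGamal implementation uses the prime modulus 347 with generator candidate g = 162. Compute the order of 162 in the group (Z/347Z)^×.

346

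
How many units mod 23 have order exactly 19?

0

φ(23) = 23 − 1 = 22 = 2 · 11.
In a cyclic group of order 22, there are φ(d) elements of order d for each divisor d of 22, and zero for non-divisors.
Since 19 ∤ 22, the count is 0.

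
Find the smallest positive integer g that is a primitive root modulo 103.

5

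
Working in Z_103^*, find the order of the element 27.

34

The order of 27 must divide φ(103) = 103 − 1 = 102 = 2 · 3 · 17.
Divisors of 102: 1, 2, 3, 6, 17, 34, 51, 102.
Check 27^d mod 103 for each divisor in increasing order:
27^1 ≡ 27 (mod 103)
27^2 ≡ 8 (mod 103)
27^3 ≡ 10 (mod 103)
27^6 ≡ 100 (mod 103)
27^17 ≡ 102 (mod 103)
27^34 ≡ 1 (mod 103) ✓
Hence ord(27) = 34.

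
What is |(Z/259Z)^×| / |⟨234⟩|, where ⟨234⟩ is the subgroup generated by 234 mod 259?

12

ord(234) | φ(259) = φ(7·37) = (7−1)·(37−1) = 6·36 = 216 = 2^3 · 3^3.
Divisors of 216: 1, 2, 3, 4, 6, 8, 9, 12, 18, 24, 27, 36, 54, 72, 108, 216.
Compute 234^d (mod 259) for the divisors d until we hit 1:
234^1 ≡ 234
234^2 ≡ 107
234^3 ≡ 174
234^4 ≡ 53
234^6 ≡ 232
234^8 ≡ 219
234^9 ≡ 223
234^12 ≡ 211
234^18 ≡ 1
The order of 234 is 18, so the subgroup it generates has 18 elements.
The index is φ(259) / ord(234) = 216 / 18 = 12.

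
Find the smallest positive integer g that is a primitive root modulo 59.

2

φ(59) = 59 − 1 = 58 = 2 · 29.
Test candidates g = 2, 3, … against the prime factors q ∈ {2, 29} of φ(59): g is a generator iff g^(58/q) ≢ 1 for every such q.
g = 2: 2^29 ≡ 58; 2^2 ≡ 4 — none is 1, so 2 is a primitive root.
The smallest primitive root modulo 59 is 2.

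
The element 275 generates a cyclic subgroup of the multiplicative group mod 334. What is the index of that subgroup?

2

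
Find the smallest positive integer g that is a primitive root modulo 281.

3

φ(281) = 281 − 1 = 280 = 2^3 · 5 · 7.
Test candidates g = 2, 3, … against the prime factors q ∈ {2, 5, 7} of φ(281): g is a generator iff g^(280/q) ≢ 1 for every such q.
g = 2: 2^140 ≡ 1 — hits 1, so not a primitive root.
g = 3: 3^140 ≡ 280; 3^56 ≡ 86; 3^40 ≡ 249 — none is 1, so 3 is a primitive root.
Hence the least primitive root of 281 is 3.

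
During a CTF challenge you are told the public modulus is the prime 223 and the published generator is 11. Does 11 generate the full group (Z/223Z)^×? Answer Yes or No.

Yes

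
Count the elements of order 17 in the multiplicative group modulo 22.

φ(22) = φ(2)·φ(11) = 1·10 = 10 = 2 · 5.
In a cyclic group of order 10, there are φ(d) elements of order d for each divisor d of 10, and zero for non-divisors.
Since 17 ∤ 10, the count is 0.

0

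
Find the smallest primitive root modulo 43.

φ(43) = 43 − 1 = 42 = 2 · 3 · 7.
Test candidates g = 2, 3, … against the prime factors q ∈ {2, 3, 7} of φ(43): g is a generator iff g^(42/q) ≢ 1 for every such q.
g = 2: 2^21 ≡ 42; 2^14 ≡ 1 — hits 1, so not a primitive root.
g = 3: 3^21 ≡ 42; 3^14 ≡ 36; 3^6 ≡ 41 — none is 1, so 3 is a primitive root.
The smallest primitive root modulo 43 is 3.

3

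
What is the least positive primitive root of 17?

φ(17) = 17 − 1 = 16 = 2^4.
Test candidates g = 2, 3, … against the prime factors q ∈ {2} of φ(17): g is a generator iff g^(16/q) ≢ 1 for every such q.
g = 2: 2^8 ≡ 1 — hits 1, so not a primitive root.
g = 3: 3^8 ≡ 16 — none is 1, so 3 is a primitive root.
Hence the least primitive root of 17 is 3.

3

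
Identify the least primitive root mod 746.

5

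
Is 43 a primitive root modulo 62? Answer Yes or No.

Yes

φ(62) = φ(2)·φ(31) = 1·30 = 30 = 2 · 3 · 5.
It suffices to check that the order of 43 is not a proper divisor of 30: compute 43^(30/q) for q ∈ {2, 3, 5}.
43^15 ≡ 61 (mod 62)  [q = 2: ≢ 1 ✓]
43^10 ≡ 25 (mod 62)  [q = 3: ≢ 1 ✓]
43^6 ≡ 33 (mod 62)  [q = 5: ≢ 1 ✓]
All checks pass, so 43 has order 30 and is a primitive root modulo 62.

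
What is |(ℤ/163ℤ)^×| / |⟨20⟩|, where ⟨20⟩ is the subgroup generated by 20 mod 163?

1

ord(20) | φ(163) = 163 − 1 = 162 = 2 · 3^4.
Divisors of 162: 1, 2, 3, 6, 9, 18, 27, 54, 81, 162.
Check 20^d mod 163 for each divisor in increasing order:
20^1 ≡ 20
20^2 ≡ 74
20^3 ≡ 13
20^6 ≡ 6
20^9 ≡ 78
20^18 ≡ 53
20^27 ≡ 59
20^54 ≡ 58
20^81 ≡ 162
20^162 ≡ 1
The order of 20 is 162, so the subgroup it generates has 162 elements.
The index is φ(163) / ord(20) = 162 / 162 = 1.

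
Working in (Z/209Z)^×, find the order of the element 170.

The order of 170 must divide φ(209) = φ(11·19) = (11−1)·(19−1) = 10·18 = 180 = 2^2 · 3^2 · 5.
Divisors of 180: 1, 2, 3, 4, 5, 6, 9, 10, 12, 15, 18, 20, 30, 36, 45, 60, 90, 180.
Test each divisor d:
170^1 ≡ 170 (mod 209)
170^2 ≡ 58 (mod 209)
170^3 ≡ 37 (mod 209)
170^4 ≡ 20 (mod 209)
170^5 ≡ 56 (mod 209)
170^6 ≡ 115 (mod 209)
170^9 ≡ 75 (mod 209)
170^10 ≡ 1 (mod 209) ✓
So ord_209(170) = 10.

10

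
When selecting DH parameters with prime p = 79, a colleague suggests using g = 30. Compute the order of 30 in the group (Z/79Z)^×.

Since 30 ∈ (Z/79Z)^×, its order divides φ(79) = 79 − 1 = 78 = 2 · 3 · 13.
Divisors of 78: 1, 2, 3, 6, 13, 26, 39, 78.
Check 30^d mod 79 for each divisor in increasing order:
30^1 ≡ 30
30^2 ≡ 31
30^3 ≡ 61
30^6 ≡ 8
30^13 ≡ 24
30^26 ≡ 23
30^39 ≡ 78
30^78 ≡ 1
Therefore the multiplicative order of 30 modulo 79 is 78.

78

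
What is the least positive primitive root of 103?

5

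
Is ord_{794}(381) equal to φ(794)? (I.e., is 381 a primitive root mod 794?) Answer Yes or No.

φ(794) = φ(2)·φ(397) = 1·396 = 396 = 2^2 · 3^2 · 11.
Test 381^(396/q) mod 794 for each prime factor q of 396:
381^198 ≡ 1 (mod 794)  [q = 2: ≡ 1 ✗]
381^132 ≡ 1 (mod 794)  [q = 3: ≡ 1 ✗]
381^36 ≡ 523 (mod 794)  [q = 11: ≢ 1 ✓]
Since 381^198 ≡ 1, the order of 381 divides 198 < 396, so 381 is not a primitive root.

No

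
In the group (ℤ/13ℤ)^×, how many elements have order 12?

4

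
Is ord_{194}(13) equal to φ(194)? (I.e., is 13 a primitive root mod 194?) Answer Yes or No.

Yes

φ(194) = φ(2)·φ(97) = 1·96 = 96 = 2^5 · 3.
Test 13^(96/q) mod 194 for each prime factor q of 96:
13^48 ≡ 193 (mod 194)  [q = 2: ≢ 1 ✓]
13^32 ≡ 35 (mod 194)  [q = 3: ≢ 1 ✓]
Every test exponent gives a nontrivial residue, hence 13 generates the full group.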